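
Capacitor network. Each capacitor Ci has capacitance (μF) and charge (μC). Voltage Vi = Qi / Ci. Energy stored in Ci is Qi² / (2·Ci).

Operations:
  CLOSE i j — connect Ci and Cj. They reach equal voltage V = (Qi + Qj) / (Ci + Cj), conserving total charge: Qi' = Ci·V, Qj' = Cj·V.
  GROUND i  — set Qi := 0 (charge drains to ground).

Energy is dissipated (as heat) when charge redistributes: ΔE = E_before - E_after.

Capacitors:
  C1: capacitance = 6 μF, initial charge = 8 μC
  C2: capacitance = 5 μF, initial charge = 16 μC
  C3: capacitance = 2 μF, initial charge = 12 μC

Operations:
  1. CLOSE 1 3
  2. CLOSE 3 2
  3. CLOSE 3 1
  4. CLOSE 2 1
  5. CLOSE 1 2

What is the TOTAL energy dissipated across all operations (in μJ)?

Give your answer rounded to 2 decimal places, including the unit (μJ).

Initial: C1(6μF, Q=8μC, V=1.33V), C2(5μF, Q=16μC, V=3.20V), C3(2μF, Q=12μC, V=6.00V)
Op 1: CLOSE 1-3: Q_total=20.00, C_total=8.00, V=2.50; Q1=15.00, Q3=5.00; dissipated=16.333
Op 2: CLOSE 3-2: Q_total=21.00, C_total=7.00, V=3.00; Q3=6.00, Q2=15.00; dissipated=0.350
Op 3: CLOSE 3-1: Q_total=21.00, C_total=8.00, V=2.62; Q3=5.25, Q1=15.75; dissipated=0.188
Op 4: CLOSE 2-1: Q_total=30.75, C_total=11.00, V=2.80; Q2=13.98, Q1=16.77; dissipated=0.192
Op 5: CLOSE 1-2: Q_total=30.75, C_total=11.00, V=2.80; Q1=16.77, Q2=13.98; dissipated=0.000
Total dissipated: 17.063 μJ

Answer: 17.06 μJ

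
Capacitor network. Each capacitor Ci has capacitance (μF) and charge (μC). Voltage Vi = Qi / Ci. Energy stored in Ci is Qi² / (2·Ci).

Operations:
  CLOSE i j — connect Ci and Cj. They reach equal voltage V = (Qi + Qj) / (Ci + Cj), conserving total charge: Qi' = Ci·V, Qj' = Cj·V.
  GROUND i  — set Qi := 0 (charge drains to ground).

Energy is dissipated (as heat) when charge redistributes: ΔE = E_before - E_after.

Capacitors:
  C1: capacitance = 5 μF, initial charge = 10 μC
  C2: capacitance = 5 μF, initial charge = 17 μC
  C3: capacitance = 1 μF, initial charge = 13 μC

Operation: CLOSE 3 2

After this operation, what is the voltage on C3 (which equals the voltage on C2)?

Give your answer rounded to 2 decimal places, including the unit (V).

Answer: 5.00 V

Derivation:
Initial: C1(5μF, Q=10μC, V=2.00V), C2(5μF, Q=17μC, V=3.40V), C3(1μF, Q=13μC, V=13.00V)
Op 1: CLOSE 3-2: Q_total=30.00, C_total=6.00, V=5.00; Q3=5.00, Q2=25.00; dissipated=38.400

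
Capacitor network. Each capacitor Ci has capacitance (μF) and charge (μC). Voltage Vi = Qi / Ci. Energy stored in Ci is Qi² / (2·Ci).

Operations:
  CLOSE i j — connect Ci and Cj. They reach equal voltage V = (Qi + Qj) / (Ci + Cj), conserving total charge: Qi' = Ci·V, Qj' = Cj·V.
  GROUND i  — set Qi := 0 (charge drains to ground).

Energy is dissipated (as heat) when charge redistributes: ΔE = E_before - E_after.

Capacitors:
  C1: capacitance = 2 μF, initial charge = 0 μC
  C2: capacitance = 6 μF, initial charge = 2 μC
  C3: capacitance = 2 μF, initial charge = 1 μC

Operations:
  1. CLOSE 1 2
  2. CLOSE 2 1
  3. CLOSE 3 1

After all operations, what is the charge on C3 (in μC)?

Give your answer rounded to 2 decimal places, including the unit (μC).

Answer: 0.75 μC

Derivation:
Initial: C1(2μF, Q=0μC, V=0.00V), C2(6μF, Q=2μC, V=0.33V), C3(2μF, Q=1μC, V=0.50V)
Op 1: CLOSE 1-2: Q_total=2.00, C_total=8.00, V=0.25; Q1=0.50, Q2=1.50; dissipated=0.083
Op 2: CLOSE 2-1: Q_total=2.00, C_total=8.00, V=0.25; Q2=1.50, Q1=0.50; dissipated=0.000
Op 3: CLOSE 3-1: Q_total=1.50, C_total=4.00, V=0.38; Q3=0.75, Q1=0.75; dissipated=0.031
Final charges: Q1=0.75, Q2=1.50, Q3=0.75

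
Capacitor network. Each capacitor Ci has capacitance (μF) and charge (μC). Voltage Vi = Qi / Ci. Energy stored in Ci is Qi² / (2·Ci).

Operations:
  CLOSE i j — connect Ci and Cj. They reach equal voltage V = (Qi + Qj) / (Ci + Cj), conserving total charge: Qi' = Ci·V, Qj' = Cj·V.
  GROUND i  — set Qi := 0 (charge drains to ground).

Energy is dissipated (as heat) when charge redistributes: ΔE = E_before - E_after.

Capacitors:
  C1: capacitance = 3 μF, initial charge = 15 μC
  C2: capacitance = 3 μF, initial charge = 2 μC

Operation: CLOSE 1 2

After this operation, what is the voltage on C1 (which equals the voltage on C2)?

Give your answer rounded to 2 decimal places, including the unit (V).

Answer: 2.83 V

Derivation:
Initial: C1(3μF, Q=15μC, V=5.00V), C2(3μF, Q=2μC, V=0.67V)
Op 1: CLOSE 1-2: Q_total=17.00, C_total=6.00, V=2.83; Q1=8.50, Q2=8.50; dissipated=14.083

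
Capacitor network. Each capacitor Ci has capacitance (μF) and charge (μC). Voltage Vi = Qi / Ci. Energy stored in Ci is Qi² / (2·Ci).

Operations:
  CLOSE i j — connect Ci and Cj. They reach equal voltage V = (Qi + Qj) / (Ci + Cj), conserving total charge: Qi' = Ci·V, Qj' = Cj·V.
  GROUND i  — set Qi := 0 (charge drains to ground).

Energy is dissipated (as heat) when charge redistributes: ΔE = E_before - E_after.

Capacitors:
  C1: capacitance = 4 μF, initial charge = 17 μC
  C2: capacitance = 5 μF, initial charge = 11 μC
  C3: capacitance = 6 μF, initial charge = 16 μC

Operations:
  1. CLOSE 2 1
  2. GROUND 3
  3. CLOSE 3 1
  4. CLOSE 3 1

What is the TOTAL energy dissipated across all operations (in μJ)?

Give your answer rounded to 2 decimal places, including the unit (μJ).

Initial: C1(4μF, Q=17μC, V=4.25V), C2(5μF, Q=11μC, V=2.20V), C3(6μF, Q=16μC, V=2.67V)
Op 1: CLOSE 2-1: Q_total=28.00, C_total=9.00, V=3.11; Q2=15.56, Q1=12.44; dissipated=4.669
Op 2: GROUND 3: Q3=0; energy lost=21.333
Op 3: CLOSE 3-1: Q_total=12.44, C_total=10.00, V=1.24; Q3=7.47, Q1=4.98; dissipated=11.615
Op 4: CLOSE 3-1: Q_total=12.44, C_total=10.00, V=1.24; Q3=7.47, Q1=4.98; dissipated=0.000
Total dissipated: 37.618 μJ

Answer: 37.62 μJ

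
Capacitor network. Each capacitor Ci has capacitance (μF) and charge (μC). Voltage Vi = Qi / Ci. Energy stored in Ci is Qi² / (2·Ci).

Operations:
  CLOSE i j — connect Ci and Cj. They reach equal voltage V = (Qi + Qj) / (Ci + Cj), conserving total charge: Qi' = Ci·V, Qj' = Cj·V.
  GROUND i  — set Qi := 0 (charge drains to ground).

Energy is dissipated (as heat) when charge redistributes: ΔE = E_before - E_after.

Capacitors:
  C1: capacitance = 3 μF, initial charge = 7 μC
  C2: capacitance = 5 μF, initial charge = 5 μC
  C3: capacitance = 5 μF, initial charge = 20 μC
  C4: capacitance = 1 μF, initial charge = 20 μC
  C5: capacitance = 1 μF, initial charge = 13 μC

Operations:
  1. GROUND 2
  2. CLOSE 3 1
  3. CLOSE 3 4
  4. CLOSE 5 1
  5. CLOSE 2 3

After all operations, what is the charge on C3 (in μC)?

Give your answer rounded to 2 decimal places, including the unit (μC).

Initial: C1(3μF, Q=7μC, V=2.33V), C2(5μF, Q=5μC, V=1.00V), C3(5μF, Q=20μC, V=4.00V), C4(1μF, Q=20μC, V=20.00V), C5(1μF, Q=13μC, V=13.00V)
Op 1: GROUND 2: Q2=0; energy lost=2.500
Op 2: CLOSE 3-1: Q_total=27.00, C_total=8.00, V=3.38; Q3=16.88, Q1=10.12; dissipated=2.604
Op 3: CLOSE 3-4: Q_total=36.88, C_total=6.00, V=6.15; Q3=30.73, Q4=6.15; dissipated=115.163
Op 4: CLOSE 5-1: Q_total=23.12, C_total=4.00, V=5.78; Q5=5.78, Q1=17.34; dissipated=34.740
Op 5: CLOSE 2-3: Q_total=30.73, C_total=10.00, V=3.07; Q2=15.36, Q3=15.36; dissipated=47.214
Final charges: Q1=17.34, Q2=15.36, Q3=15.36, Q4=6.15, Q5=5.78

Answer: 15.36 μC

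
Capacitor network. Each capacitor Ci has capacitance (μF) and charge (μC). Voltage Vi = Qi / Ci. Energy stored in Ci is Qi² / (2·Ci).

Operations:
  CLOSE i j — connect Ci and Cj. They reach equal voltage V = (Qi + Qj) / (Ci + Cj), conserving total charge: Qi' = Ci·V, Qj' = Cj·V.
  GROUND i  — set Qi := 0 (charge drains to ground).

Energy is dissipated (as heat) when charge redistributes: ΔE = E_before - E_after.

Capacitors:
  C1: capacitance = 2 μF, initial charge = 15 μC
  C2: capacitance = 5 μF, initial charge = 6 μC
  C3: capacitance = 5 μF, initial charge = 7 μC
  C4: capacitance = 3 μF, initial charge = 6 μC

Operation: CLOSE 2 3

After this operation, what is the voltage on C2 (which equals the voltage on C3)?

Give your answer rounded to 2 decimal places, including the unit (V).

Answer: 1.30 V

Derivation:
Initial: C1(2μF, Q=15μC, V=7.50V), C2(5μF, Q=6μC, V=1.20V), C3(5μF, Q=7μC, V=1.40V), C4(3μF, Q=6μC, V=2.00V)
Op 1: CLOSE 2-3: Q_total=13.00, C_total=10.00, V=1.30; Q2=6.50, Q3=6.50; dissipated=0.050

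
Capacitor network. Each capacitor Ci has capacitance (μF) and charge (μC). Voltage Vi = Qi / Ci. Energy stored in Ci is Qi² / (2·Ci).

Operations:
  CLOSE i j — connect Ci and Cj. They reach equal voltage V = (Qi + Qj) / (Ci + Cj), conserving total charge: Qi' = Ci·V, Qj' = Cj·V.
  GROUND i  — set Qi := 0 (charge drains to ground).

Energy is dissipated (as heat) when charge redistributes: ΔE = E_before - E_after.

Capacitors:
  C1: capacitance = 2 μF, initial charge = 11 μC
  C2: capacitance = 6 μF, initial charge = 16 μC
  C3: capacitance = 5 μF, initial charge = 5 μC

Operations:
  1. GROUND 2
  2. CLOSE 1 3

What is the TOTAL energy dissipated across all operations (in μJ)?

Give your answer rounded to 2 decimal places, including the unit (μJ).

Initial: C1(2μF, Q=11μC, V=5.50V), C2(6μF, Q=16μC, V=2.67V), C3(5μF, Q=5μC, V=1.00V)
Op 1: GROUND 2: Q2=0; energy lost=21.333
Op 2: CLOSE 1-3: Q_total=16.00, C_total=7.00, V=2.29; Q1=4.57, Q3=11.43; dissipated=14.464
Total dissipated: 35.798 μJ

Answer: 35.80 μJ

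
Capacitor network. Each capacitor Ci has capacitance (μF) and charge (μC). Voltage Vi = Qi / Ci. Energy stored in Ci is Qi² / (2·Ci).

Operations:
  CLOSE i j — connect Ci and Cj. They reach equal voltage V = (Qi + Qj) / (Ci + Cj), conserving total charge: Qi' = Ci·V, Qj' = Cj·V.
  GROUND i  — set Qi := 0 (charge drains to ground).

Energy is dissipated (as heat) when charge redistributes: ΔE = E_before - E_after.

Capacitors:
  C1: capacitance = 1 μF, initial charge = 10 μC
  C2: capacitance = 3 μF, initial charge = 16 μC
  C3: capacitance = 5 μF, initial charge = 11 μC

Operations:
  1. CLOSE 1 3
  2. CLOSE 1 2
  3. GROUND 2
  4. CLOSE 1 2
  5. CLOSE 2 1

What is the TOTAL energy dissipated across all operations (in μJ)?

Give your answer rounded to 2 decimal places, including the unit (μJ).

Initial: C1(1μF, Q=10μC, V=10.00V), C2(3μF, Q=16μC, V=5.33V), C3(5μF, Q=11μC, V=2.20V)
Op 1: CLOSE 1-3: Q_total=21.00, C_total=6.00, V=3.50; Q1=3.50, Q3=17.50; dissipated=25.350
Op 2: CLOSE 1-2: Q_total=19.50, C_total=4.00, V=4.88; Q1=4.88, Q2=14.62; dissipated=1.260
Op 3: GROUND 2: Q2=0; energy lost=35.648
Op 4: CLOSE 1-2: Q_total=4.88, C_total=4.00, V=1.22; Q1=1.22, Q2=3.66; dissipated=8.912
Op 5: CLOSE 2-1: Q_total=4.88, C_total=4.00, V=1.22; Q2=3.66, Q1=1.22; dissipated=0.000
Total dissipated: 71.171 μJ

Answer: 71.17 μJ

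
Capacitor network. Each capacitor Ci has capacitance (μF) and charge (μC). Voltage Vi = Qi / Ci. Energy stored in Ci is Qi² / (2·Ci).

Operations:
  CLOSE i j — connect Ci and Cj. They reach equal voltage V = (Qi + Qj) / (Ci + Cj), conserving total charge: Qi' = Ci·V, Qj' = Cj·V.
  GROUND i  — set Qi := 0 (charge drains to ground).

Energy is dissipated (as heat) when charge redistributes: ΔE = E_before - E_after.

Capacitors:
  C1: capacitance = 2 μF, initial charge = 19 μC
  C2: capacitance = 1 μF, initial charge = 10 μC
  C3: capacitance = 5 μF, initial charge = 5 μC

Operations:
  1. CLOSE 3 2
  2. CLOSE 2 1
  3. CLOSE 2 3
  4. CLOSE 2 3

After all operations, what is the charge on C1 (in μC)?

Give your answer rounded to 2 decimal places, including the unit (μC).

Initial: C1(2μF, Q=19μC, V=9.50V), C2(1μF, Q=10μC, V=10.00V), C3(5μF, Q=5μC, V=1.00V)
Op 1: CLOSE 3-2: Q_total=15.00, C_total=6.00, V=2.50; Q3=12.50, Q2=2.50; dissipated=33.750
Op 2: CLOSE 2-1: Q_total=21.50, C_total=3.00, V=7.17; Q2=7.17, Q1=14.33; dissipated=16.333
Op 3: CLOSE 2-3: Q_total=19.67, C_total=6.00, V=3.28; Q2=3.28, Q3=16.39; dissipated=9.074
Op 4: CLOSE 2-3: Q_total=19.67, C_total=6.00, V=3.28; Q2=3.28, Q3=16.39; dissipated=0.000
Final charges: Q1=14.33, Q2=3.28, Q3=16.39

Answer: 14.33 μC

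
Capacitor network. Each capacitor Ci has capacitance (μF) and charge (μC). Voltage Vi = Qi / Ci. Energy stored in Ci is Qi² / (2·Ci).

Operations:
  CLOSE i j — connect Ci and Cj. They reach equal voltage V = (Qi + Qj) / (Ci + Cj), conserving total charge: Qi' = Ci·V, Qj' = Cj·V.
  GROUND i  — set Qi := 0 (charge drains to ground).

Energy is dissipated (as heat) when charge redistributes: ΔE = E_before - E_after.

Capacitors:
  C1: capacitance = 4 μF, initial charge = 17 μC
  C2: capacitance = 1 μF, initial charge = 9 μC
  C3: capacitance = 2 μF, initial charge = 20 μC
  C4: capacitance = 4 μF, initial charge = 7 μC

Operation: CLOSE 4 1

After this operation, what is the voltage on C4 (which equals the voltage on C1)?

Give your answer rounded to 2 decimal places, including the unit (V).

Answer: 3.00 V

Derivation:
Initial: C1(4μF, Q=17μC, V=4.25V), C2(1μF, Q=9μC, V=9.00V), C3(2μF, Q=20μC, V=10.00V), C4(4μF, Q=7μC, V=1.75V)
Op 1: CLOSE 4-1: Q_total=24.00, C_total=8.00, V=3.00; Q4=12.00, Q1=12.00; dissipated=6.250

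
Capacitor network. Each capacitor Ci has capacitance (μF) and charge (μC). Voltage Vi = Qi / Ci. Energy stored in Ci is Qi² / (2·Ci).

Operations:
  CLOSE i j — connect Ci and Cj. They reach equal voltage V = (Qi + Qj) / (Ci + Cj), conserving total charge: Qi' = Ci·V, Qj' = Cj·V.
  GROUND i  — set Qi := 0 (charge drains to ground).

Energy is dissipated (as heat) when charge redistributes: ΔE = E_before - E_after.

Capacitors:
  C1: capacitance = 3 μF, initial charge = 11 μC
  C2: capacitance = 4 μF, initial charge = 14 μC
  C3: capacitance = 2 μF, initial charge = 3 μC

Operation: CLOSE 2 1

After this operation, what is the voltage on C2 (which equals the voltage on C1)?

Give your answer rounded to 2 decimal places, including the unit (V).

Answer: 3.57 V

Derivation:
Initial: C1(3μF, Q=11μC, V=3.67V), C2(4μF, Q=14μC, V=3.50V), C3(2μF, Q=3μC, V=1.50V)
Op 1: CLOSE 2-1: Q_total=25.00, C_total=7.00, V=3.57; Q2=14.29, Q1=10.71; dissipated=0.024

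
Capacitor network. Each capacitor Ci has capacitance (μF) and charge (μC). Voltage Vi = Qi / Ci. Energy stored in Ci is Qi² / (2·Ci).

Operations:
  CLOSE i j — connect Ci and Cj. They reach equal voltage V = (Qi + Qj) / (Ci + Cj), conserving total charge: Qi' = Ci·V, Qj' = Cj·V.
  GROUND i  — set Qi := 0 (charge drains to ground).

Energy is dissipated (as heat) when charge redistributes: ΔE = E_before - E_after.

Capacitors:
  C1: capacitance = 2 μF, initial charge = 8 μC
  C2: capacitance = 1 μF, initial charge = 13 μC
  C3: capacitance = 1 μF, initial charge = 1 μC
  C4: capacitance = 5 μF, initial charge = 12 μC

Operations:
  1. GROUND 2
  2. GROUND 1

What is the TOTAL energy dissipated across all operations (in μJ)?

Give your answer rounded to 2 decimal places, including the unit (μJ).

Initial: C1(2μF, Q=8μC, V=4.00V), C2(1μF, Q=13μC, V=13.00V), C3(1μF, Q=1μC, V=1.00V), C4(5μF, Q=12μC, V=2.40V)
Op 1: GROUND 2: Q2=0; energy lost=84.500
Op 2: GROUND 1: Q1=0; energy lost=16.000
Total dissipated: 100.500 μJ

Answer: 100.50 μJ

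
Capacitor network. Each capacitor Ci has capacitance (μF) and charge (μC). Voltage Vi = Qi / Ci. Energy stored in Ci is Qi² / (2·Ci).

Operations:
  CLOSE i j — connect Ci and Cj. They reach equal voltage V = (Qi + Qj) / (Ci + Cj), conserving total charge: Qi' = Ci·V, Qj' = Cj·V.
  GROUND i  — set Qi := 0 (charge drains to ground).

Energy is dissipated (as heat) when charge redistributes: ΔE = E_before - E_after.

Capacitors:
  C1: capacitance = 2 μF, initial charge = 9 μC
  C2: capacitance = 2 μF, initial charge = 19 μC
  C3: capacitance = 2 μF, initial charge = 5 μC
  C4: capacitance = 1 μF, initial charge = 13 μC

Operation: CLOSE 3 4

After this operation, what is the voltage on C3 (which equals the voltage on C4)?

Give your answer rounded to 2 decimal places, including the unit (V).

Answer: 6.00 V

Derivation:
Initial: C1(2μF, Q=9μC, V=4.50V), C2(2μF, Q=19μC, V=9.50V), C3(2μF, Q=5μC, V=2.50V), C4(1μF, Q=13μC, V=13.00V)
Op 1: CLOSE 3-4: Q_total=18.00, C_total=3.00, V=6.00; Q3=12.00, Q4=6.00; dissipated=36.750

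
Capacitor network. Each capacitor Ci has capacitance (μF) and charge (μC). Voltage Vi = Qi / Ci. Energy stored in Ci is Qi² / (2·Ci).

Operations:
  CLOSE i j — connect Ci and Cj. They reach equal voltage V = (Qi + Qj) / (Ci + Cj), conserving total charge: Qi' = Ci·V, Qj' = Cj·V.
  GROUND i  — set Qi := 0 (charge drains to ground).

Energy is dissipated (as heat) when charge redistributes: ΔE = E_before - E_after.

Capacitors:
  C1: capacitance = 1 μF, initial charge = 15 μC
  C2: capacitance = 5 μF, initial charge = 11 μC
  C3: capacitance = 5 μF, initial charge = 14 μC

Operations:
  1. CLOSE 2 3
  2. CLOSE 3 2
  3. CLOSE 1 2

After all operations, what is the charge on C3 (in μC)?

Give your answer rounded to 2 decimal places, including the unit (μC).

Answer: 12.50 μC

Derivation:
Initial: C1(1μF, Q=15μC, V=15.00V), C2(5μF, Q=11μC, V=2.20V), C3(5μF, Q=14μC, V=2.80V)
Op 1: CLOSE 2-3: Q_total=25.00, C_total=10.00, V=2.50; Q2=12.50, Q3=12.50; dissipated=0.450
Op 2: CLOSE 3-2: Q_total=25.00, C_total=10.00, V=2.50; Q3=12.50, Q2=12.50; dissipated=0.000
Op 3: CLOSE 1-2: Q_total=27.50, C_total=6.00, V=4.58; Q1=4.58, Q2=22.92; dissipated=65.104
Final charges: Q1=4.58, Q2=22.92, Q3=12.50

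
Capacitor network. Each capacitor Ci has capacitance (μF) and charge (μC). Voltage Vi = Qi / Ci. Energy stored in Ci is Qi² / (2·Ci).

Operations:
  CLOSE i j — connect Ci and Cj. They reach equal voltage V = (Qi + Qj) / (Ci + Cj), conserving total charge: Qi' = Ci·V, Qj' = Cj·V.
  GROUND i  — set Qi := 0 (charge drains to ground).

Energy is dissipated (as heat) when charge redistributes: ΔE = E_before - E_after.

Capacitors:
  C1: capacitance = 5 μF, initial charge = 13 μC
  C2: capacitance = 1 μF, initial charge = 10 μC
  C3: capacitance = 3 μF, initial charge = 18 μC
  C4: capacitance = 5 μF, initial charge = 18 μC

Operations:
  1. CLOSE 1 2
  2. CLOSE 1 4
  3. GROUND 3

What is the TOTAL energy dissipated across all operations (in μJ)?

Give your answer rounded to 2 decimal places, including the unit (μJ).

Initial: C1(5μF, Q=13μC, V=2.60V), C2(1μF, Q=10μC, V=10.00V), C3(3μF, Q=18μC, V=6.00V), C4(5μF, Q=18μC, V=3.60V)
Op 1: CLOSE 1-2: Q_total=23.00, C_total=6.00, V=3.83; Q1=19.17, Q2=3.83; dissipated=22.817
Op 2: CLOSE 1-4: Q_total=37.17, C_total=10.00, V=3.72; Q1=18.58, Q4=18.58; dissipated=0.068
Op 3: GROUND 3: Q3=0; energy lost=54.000
Total dissipated: 76.885 μJ

Answer: 76.88 μJ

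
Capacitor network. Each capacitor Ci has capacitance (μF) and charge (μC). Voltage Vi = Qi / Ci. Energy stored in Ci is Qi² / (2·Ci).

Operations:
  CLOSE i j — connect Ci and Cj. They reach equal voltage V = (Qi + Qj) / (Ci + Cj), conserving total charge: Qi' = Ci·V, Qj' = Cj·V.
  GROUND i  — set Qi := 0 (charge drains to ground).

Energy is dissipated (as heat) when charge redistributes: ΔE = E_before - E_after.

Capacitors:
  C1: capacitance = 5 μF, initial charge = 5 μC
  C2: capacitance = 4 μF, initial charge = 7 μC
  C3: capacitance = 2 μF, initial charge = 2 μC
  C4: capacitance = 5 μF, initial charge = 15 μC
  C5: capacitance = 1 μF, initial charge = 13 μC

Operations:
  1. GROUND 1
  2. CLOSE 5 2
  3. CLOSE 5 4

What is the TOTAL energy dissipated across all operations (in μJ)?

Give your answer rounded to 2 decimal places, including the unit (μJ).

Initial: C1(5μF, Q=5μC, V=1.00V), C2(4μF, Q=7μC, V=1.75V), C3(2μF, Q=2μC, V=1.00V), C4(5μF, Q=15μC, V=3.00V), C5(1μF, Q=13μC, V=13.00V)
Op 1: GROUND 1: Q1=0; energy lost=2.500
Op 2: CLOSE 5-2: Q_total=20.00, C_total=5.00, V=4.00; Q5=4.00, Q2=16.00; dissipated=50.625
Op 3: CLOSE 5-4: Q_total=19.00, C_total=6.00, V=3.17; Q5=3.17, Q4=15.83; dissipated=0.417
Total dissipated: 53.542 μJ

Answer: 53.54 μJ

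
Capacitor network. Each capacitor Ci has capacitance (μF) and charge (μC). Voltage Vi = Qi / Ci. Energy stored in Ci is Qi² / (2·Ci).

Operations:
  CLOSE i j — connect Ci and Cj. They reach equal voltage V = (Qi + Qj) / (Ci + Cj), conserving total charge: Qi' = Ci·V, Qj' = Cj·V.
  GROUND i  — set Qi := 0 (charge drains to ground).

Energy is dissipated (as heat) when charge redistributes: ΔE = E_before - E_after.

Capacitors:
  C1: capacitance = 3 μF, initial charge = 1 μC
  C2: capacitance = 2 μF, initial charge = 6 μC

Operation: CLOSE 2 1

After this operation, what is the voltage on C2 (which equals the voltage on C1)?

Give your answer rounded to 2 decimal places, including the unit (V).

Initial: C1(3μF, Q=1μC, V=0.33V), C2(2μF, Q=6μC, V=3.00V)
Op 1: CLOSE 2-1: Q_total=7.00, C_total=5.00, V=1.40; Q2=2.80, Q1=4.20; dissipated=4.267

Answer: 1.40 V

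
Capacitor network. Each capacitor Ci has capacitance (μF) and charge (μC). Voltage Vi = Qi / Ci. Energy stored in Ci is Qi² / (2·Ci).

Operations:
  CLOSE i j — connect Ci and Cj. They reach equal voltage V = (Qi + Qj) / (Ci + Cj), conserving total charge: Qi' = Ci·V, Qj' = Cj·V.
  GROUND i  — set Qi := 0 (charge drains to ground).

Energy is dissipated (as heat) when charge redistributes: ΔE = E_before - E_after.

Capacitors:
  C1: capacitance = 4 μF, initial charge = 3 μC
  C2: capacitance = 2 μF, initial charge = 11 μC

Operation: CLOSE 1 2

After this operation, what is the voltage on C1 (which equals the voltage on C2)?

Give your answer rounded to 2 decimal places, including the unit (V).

Initial: C1(4μF, Q=3μC, V=0.75V), C2(2μF, Q=11μC, V=5.50V)
Op 1: CLOSE 1-2: Q_total=14.00, C_total=6.00, V=2.33; Q1=9.33, Q2=4.67; dissipated=15.042

Answer: 2.33 V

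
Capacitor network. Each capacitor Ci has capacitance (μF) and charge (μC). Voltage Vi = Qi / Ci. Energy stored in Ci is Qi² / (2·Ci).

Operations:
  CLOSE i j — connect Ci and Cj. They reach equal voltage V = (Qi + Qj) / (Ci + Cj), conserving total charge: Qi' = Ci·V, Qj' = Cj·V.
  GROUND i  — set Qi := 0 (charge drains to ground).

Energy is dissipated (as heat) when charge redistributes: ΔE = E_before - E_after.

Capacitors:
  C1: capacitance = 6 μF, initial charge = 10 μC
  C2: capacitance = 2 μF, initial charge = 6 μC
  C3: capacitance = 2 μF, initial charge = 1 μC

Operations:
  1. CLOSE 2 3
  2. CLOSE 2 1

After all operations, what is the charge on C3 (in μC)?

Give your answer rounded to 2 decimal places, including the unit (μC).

Initial: C1(6μF, Q=10μC, V=1.67V), C2(2μF, Q=6μC, V=3.00V), C3(2μF, Q=1μC, V=0.50V)
Op 1: CLOSE 2-3: Q_total=7.00, C_total=4.00, V=1.75; Q2=3.50, Q3=3.50; dissipated=3.125
Op 2: CLOSE 2-1: Q_total=13.50, C_total=8.00, V=1.69; Q2=3.38, Q1=10.12; dissipated=0.005
Final charges: Q1=10.12, Q2=3.38, Q3=3.50

Answer: 3.50 μC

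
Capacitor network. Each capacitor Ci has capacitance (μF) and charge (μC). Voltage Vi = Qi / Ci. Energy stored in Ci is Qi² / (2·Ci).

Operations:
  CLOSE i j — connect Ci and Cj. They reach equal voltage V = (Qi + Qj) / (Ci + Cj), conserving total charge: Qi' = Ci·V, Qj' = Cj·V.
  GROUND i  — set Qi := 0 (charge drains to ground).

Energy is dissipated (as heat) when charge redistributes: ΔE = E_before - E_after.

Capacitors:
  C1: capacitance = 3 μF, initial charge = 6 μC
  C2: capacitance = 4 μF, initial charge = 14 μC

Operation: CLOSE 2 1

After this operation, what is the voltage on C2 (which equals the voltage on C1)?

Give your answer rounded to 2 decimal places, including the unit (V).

Initial: C1(3μF, Q=6μC, V=2.00V), C2(4μF, Q=14μC, V=3.50V)
Op 1: CLOSE 2-1: Q_total=20.00, C_total=7.00, V=2.86; Q2=11.43, Q1=8.57; dissipated=1.929

Answer: 2.86 V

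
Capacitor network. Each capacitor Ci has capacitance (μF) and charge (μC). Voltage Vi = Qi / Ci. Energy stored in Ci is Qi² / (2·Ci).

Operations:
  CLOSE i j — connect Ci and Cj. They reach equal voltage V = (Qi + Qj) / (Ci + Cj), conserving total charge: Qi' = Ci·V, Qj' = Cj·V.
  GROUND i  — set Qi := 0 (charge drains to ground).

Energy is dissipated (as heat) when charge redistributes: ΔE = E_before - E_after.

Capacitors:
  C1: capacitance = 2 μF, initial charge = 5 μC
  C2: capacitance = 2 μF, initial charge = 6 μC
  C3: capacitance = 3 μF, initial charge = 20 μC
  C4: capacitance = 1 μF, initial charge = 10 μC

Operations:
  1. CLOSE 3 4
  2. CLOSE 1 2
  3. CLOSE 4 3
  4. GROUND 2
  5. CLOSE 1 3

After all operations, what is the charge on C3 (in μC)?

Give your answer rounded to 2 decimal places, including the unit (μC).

Answer: 16.80 μC

Derivation:
Initial: C1(2μF, Q=5μC, V=2.50V), C2(2μF, Q=6μC, V=3.00V), C3(3μF, Q=20μC, V=6.67V), C4(1μF, Q=10μC, V=10.00V)
Op 1: CLOSE 3-4: Q_total=30.00, C_total=4.00, V=7.50; Q3=22.50, Q4=7.50; dissipated=4.167
Op 2: CLOSE 1-2: Q_total=11.00, C_total=4.00, V=2.75; Q1=5.50, Q2=5.50; dissipated=0.125
Op 3: CLOSE 4-3: Q_total=30.00, C_total=4.00, V=7.50; Q4=7.50, Q3=22.50; dissipated=0.000
Op 4: GROUND 2: Q2=0; energy lost=7.562
Op 5: CLOSE 1-3: Q_total=28.00, C_total=5.00, V=5.60; Q1=11.20, Q3=16.80; dissipated=13.537
Final charges: Q1=11.20, Q2=0.00, Q3=16.80, Q4=7.50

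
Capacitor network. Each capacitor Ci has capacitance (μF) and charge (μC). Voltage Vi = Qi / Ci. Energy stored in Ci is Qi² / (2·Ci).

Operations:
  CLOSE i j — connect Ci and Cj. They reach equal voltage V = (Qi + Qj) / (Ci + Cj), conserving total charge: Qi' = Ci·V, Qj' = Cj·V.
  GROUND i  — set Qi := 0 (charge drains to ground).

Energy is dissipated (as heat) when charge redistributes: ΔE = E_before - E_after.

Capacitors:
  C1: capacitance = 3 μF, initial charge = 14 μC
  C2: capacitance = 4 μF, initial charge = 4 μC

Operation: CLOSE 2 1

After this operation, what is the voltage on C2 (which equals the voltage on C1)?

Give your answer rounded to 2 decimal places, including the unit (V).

Initial: C1(3μF, Q=14μC, V=4.67V), C2(4μF, Q=4μC, V=1.00V)
Op 1: CLOSE 2-1: Q_total=18.00, C_total=7.00, V=2.57; Q2=10.29, Q1=7.71; dissipated=11.524

Answer: 2.57 V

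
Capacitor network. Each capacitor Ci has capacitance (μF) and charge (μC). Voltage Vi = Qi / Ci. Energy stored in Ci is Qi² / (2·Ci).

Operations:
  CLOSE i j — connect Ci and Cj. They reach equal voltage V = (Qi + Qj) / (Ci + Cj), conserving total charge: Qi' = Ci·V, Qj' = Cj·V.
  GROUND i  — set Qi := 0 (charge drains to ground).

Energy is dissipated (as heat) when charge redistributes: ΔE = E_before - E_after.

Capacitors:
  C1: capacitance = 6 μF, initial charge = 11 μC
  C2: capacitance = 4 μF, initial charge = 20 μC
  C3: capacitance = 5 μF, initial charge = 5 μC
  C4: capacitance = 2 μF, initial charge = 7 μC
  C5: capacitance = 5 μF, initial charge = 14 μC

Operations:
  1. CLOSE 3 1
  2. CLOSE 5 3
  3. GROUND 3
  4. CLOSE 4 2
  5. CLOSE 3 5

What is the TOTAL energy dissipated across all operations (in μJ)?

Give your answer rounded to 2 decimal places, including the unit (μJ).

Initial: C1(6μF, Q=11μC, V=1.83V), C2(4μF, Q=20μC, V=5.00V), C3(5μF, Q=5μC, V=1.00V), C4(2μF, Q=7μC, V=3.50V), C5(5μF, Q=14μC, V=2.80V)
Op 1: CLOSE 3-1: Q_total=16.00, C_total=11.00, V=1.45; Q3=7.27, Q1=8.73; dissipated=0.947
Op 2: CLOSE 5-3: Q_total=21.27, C_total=10.00, V=2.13; Q5=10.64, Q3=10.64; dissipated=2.263
Op 3: GROUND 3: Q3=0; energy lost=11.313
Op 4: CLOSE 4-2: Q_total=27.00, C_total=6.00, V=4.50; Q4=9.00, Q2=18.00; dissipated=1.500
Op 5: CLOSE 3-5: Q_total=10.64, C_total=10.00, V=1.06; Q3=5.32, Q5=5.32; dissipated=5.657
Total dissipated: 21.680 μJ

Answer: 21.68 μJ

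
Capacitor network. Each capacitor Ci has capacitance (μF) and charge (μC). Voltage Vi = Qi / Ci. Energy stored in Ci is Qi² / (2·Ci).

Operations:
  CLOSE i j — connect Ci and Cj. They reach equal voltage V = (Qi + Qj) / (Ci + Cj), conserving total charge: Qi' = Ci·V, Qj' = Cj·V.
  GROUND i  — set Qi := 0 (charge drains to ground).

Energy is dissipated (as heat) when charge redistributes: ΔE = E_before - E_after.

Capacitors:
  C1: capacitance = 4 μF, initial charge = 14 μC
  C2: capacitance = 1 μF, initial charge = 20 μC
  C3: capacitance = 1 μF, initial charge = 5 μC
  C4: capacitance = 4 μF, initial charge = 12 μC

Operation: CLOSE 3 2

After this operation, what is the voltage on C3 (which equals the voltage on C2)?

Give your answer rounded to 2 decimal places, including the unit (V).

Answer: 12.50 V

Derivation:
Initial: C1(4μF, Q=14μC, V=3.50V), C2(1μF, Q=20μC, V=20.00V), C3(1μF, Q=5μC, V=5.00V), C4(4μF, Q=12μC, V=3.00V)
Op 1: CLOSE 3-2: Q_total=25.00, C_total=2.00, V=12.50; Q3=12.50, Q2=12.50; dissipated=56.250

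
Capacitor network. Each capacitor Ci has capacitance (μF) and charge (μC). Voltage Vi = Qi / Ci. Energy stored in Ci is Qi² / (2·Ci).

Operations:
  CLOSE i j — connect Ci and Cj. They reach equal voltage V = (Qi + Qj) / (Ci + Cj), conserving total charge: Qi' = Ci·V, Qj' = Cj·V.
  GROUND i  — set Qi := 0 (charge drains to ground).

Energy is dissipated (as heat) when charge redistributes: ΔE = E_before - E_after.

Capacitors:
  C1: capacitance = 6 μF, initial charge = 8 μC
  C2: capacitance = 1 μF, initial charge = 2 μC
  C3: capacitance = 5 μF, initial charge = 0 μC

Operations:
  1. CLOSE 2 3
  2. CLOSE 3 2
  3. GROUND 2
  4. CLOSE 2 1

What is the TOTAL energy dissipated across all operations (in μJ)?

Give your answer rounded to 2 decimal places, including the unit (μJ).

Initial: C1(6μF, Q=8μC, V=1.33V), C2(1μF, Q=2μC, V=2.00V), C3(5μF, Q=0μC, V=0.00V)
Op 1: CLOSE 2-3: Q_total=2.00, C_total=6.00, V=0.33; Q2=0.33, Q3=1.67; dissipated=1.667
Op 2: CLOSE 3-2: Q_total=2.00, C_total=6.00, V=0.33; Q3=1.67, Q2=0.33; dissipated=0.000
Op 3: GROUND 2: Q2=0; energy lost=0.056
Op 4: CLOSE 2-1: Q_total=8.00, C_total=7.00, V=1.14; Q2=1.14, Q1=6.86; dissipated=0.762
Total dissipated: 2.484 μJ

Answer: 2.48 μJ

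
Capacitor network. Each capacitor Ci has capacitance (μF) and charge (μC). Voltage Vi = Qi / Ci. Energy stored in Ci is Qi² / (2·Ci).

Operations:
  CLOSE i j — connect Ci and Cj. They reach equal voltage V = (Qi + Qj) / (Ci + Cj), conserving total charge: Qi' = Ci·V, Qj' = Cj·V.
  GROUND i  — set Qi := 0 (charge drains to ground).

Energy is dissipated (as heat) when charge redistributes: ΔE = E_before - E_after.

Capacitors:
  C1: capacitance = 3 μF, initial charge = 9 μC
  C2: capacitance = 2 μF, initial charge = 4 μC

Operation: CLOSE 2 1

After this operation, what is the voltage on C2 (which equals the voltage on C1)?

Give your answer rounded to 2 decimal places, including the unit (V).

Answer: 2.60 V

Derivation:
Initial: C1(3μF, Q=9μC, V=3.00V), C2(2μF, Q=4μC, V=2.00V)
Op 1: CLOSE 2-1: Q_total=13.00, C_total=5.00, V=2.60; Q2=5.20, Q1=7.80; dissipated=0.600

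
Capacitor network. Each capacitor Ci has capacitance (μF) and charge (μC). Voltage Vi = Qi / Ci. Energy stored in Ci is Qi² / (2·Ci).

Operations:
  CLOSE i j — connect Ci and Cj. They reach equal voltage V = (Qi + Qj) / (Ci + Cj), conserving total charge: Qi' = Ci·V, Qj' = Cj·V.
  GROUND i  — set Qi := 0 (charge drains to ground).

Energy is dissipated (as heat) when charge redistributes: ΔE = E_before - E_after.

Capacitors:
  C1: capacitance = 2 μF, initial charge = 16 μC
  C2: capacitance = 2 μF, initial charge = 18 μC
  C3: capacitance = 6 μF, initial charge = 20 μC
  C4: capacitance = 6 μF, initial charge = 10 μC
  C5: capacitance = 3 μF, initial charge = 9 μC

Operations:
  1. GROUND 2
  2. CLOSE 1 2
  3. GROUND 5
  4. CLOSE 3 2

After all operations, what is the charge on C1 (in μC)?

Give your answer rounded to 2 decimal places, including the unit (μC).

Initial: C1(2μF, Q=16μC, V=8.00V), C2(2μF, Q=18μC, V=9.00V), C3(6μF, Q=20μC, V=3.33V), C4(6μF, Q=10μC, V=1.67V), C5(3μF, Q=9μC, V=3.00V)
Op 1: GROUND 2: Q2=0; energy lost=81.000
Op 2: CLOSE 1-2: Q_total=16.00, C_total=4.00, V=4.00; Q1=8.00, Q2=8.00; dissipated=32.000
Op 3: GROUND 5: Q5=0; energy lost=13.500
Op 4: CLOSE 3-2: Q_total=28.00, C_total=8.00, V=3.50; Q3=21.00, Q2=7.00; dissipated=0.333
Final charges: Q1=8.00, Q2=7.00, Q3=21.00, Q4=10.00, Q5=0.00

Answer: 8.00 μC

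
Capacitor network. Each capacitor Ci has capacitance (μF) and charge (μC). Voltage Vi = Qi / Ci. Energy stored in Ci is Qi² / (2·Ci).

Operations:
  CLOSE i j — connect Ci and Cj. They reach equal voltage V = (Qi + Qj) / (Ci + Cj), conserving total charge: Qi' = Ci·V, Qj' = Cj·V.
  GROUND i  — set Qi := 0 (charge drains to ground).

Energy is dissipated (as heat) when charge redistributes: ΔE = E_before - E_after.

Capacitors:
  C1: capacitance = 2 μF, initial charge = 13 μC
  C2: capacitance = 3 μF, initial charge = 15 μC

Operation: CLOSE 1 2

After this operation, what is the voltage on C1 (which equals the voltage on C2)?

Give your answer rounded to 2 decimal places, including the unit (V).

Initial: C1(2μF, Q=13μC, V=6.50V), C2(3μF, Q=15μC, V=5.00V)
Op 1: CLOSE 1-2: Q_total=28.00, C_total=5.00, V=5.60; Q1=11.20, Q2=16.80; dissipated=1.350

Answer: 5.60 V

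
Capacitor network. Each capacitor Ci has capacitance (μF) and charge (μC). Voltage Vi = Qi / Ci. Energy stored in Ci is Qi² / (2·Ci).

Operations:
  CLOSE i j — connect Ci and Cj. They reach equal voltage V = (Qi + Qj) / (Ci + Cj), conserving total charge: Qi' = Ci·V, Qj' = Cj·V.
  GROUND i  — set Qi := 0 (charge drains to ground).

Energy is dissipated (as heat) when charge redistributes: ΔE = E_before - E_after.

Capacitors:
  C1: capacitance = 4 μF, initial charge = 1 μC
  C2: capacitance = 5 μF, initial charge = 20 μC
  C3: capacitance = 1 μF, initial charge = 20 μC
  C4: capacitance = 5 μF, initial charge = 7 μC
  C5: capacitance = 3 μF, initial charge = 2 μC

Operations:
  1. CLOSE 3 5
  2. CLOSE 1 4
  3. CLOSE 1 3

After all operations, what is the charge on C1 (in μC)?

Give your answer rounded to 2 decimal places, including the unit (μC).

Answer: 7.24 μC

Derivation:
Initial: C1(4μF, Q=1μC, V=0.25V), C2(5μF, Q=20μC, V=4.00V), C3(1μF, Q=20μC, V=20.00V), C4(5μF, Q=7μC, V=1.40V), C5(3μF, Q=2μC, V=0.67V)
Op 1: CLOSE 3-5: Q_total=22.00, C_total=4.00, V=5.50; Q3=5.50, Q5=16.50; dissipated=140.167
Op 2: CLOSE 1-4: Q_total=8.00, C_total=9.00, V=0.89; Q1=3.56, Q4=4.44; dissipated=1.469
Op 3: CLOSE 1-3: Q_total=9.06, C_total=5.00, V=1.81; Q1=7.24, Q3=1.81; dissipated=8.505
Final charges: Q1=7.24, Q2=20.00, Q3=1.81, Q4=4.44, Q5=16.50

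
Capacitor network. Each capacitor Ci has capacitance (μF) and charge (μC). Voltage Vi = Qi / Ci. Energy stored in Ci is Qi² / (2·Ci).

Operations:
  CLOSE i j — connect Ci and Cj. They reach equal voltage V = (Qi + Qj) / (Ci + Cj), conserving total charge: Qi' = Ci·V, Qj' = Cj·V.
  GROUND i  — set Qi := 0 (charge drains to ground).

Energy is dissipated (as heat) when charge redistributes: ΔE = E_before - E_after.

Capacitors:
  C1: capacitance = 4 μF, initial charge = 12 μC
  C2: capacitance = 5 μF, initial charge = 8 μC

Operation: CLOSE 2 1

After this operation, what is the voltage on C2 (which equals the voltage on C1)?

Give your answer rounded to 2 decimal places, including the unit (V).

Initial: C1(4μF, Q=12μC, V=3.00V), C2(5μF, Q=8μC, V=1.60V)
Op 1: CLOSE 2-1: Q_total=20.00, C_total=9.00, V=2.22; Q2=11.11, Q1=8.89; dissipated=2.178

Answer: 2.22 V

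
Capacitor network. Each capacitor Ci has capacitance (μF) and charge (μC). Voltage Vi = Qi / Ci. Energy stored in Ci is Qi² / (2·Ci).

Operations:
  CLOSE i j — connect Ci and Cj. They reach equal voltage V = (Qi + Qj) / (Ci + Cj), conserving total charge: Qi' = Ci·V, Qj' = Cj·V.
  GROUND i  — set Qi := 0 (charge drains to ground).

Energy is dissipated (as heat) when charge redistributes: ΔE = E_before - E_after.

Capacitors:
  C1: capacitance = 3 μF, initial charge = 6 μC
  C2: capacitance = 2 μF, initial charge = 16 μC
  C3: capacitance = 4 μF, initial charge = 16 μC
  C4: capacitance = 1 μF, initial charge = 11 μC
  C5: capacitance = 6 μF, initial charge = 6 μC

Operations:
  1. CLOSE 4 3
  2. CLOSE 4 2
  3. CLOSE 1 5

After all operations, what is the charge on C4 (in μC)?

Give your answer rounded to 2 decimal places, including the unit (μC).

Initial: C1(3μF, Q=6μC, V=2.00V), C2(2μF, Q=16μC, V=8.00V), C3(4μF, Q=16μC, V=4.00V), C4(1μF, Q=11μC, V=11.00V), C5(6μF, Q=6μC, V=1.00V)
Op 1: CLOSE 4-3: Q_total=27.00, C_total=5.00, V=5.40; Q4=5.40, Q3=21.60; dissipated=19.600
Op 2: CLOSE 4-2: Q_total=21.40, C_total=3.00, V=7.13; Q4=7.13, Q2=14.27; dissipated=2.253
Op 3: CLOSE 1-5: Q_total=12.00, C_total=9.00, V=1.33; Q1=4.00, Q5=8.00; dissipated=1.000
Final charges: Q1=4.00, Q2=14.27, Q3=21.60, Q4=7.13, Q5=8.00

Answer: 7.13 μC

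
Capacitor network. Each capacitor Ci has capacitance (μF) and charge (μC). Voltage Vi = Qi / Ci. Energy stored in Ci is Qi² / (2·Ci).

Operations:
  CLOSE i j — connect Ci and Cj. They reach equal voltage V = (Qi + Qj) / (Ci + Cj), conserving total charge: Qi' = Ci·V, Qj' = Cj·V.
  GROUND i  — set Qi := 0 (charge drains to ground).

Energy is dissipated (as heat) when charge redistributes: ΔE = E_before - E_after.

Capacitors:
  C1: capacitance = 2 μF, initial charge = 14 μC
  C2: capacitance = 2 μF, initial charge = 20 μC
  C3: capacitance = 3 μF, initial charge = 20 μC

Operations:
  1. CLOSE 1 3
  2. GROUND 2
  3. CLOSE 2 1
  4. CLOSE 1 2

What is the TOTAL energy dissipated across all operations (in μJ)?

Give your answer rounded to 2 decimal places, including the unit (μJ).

Answer: 123.19 μJ

Derivation:
Initial: C1(2μF, Q=14μC, V=7.00V), C2(2μF, Q=20μC, V=10.00V), C3(3μF, Q=20μC, V=6.67V)
Op 1: CLOSE 1-3: Q_total=34.00, C_total=5.00, V=6.80; Q1=13.60, Q3=20.40; dissipated=0.067
Op 2: GROUND 2: Q2=0; energy lost=100.000
Op 3: CLOSE 2-1: Q_total=13.60, C_total=4.00, V=3.40; Q2=6.80, Q1=6.80; dissipated=23.120
Op 4: CLOSE 1-2: Q_total=13.60, C_total=4.00, V=3.40; Q1=6.80, Q2=6.80; dissipated=0.000
Total dissipated: 123.187 μJ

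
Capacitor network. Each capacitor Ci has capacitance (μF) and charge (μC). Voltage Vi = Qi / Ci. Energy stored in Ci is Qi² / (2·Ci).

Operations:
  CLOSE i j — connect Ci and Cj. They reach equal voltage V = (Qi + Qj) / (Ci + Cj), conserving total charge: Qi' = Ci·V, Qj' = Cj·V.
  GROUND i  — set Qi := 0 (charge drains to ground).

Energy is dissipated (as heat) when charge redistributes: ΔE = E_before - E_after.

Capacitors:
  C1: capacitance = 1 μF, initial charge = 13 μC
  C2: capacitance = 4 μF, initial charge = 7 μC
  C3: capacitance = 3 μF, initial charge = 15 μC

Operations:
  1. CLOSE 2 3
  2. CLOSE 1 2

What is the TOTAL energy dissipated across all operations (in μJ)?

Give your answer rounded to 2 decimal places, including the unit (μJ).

Initial: C1(1μF, Q=13μC, V=13.00V), C2(4μF, Q=7μC, V=1.75V), C3(3μF, Q=15μC, V=5.00V)
Op 1: CLOSE 2-3: Q_total=22.00, C_total=7.00, V=3.14; Q2=12.57, Q3=9.43; dissipated=9.054
Op 2: CLOSE 1-2: Q_total=25.57, C_total=5.00, V=5.11; Q1=5.11, Q2=20.46; dissipated=38.865
Total dissipated: 47.919 μJ

Answer: 47.92 μJ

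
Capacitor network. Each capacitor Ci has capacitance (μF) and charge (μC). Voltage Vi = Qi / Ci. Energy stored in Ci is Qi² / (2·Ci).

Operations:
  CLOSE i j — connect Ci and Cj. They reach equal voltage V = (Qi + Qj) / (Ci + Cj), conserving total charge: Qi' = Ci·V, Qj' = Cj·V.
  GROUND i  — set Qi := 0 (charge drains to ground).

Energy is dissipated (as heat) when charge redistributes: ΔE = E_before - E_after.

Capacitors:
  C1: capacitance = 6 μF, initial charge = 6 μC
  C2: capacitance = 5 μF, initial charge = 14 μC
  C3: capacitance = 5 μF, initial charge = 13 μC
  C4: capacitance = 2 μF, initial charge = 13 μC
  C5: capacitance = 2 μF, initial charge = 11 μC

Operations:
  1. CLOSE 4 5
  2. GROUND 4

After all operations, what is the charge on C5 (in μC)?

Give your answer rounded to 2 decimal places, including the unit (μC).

Answer: 12.00 μC

Derivation:
Initial: C1(6μF, Q=6μC, V=1.00V), C2(5μF, Q=14μC, V=2.80V), C3(5μF, Q=13μC, V=2.60V), C4(2μF, Q=13μC, V=6.50V), C5(2μF, Q=11μC, V=5.50V)
Op 1: CLOSE 4-5: Q_total=24.00, C_total=4.00, V=6.00; Q4=12.00, Q5=12.00; dissipated=0.500
Op 2: GROUND 4: Q4=0; energy lost=36.000
Final charges: Q1=6.00, Q2=14.00, Q3=13.00, Q4=0.00, Q5=12.00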